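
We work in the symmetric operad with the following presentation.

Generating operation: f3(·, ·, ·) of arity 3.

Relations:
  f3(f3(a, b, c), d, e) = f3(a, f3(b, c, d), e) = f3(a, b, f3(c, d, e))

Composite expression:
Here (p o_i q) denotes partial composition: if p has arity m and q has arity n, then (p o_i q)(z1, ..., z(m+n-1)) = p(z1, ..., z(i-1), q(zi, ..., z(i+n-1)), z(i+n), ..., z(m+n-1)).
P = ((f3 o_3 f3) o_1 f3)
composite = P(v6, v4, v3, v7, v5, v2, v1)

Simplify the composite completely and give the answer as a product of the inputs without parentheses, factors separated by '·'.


v6 · v4 · v3 · v7 · v5 · v2 · v1

Under associativity of f3, the answer is the v's in reading order.
f3(v6, v4, v3) collapses to v6 · v4 · v3
f3(v5, v2, v1) collapses to v5 · v2 · v1
f3(f3(v6, v4, v3), v7, f3(v5, v2, v1)) collapses to v6 · v4 · v3 · v7 · v5 · v2 · v1


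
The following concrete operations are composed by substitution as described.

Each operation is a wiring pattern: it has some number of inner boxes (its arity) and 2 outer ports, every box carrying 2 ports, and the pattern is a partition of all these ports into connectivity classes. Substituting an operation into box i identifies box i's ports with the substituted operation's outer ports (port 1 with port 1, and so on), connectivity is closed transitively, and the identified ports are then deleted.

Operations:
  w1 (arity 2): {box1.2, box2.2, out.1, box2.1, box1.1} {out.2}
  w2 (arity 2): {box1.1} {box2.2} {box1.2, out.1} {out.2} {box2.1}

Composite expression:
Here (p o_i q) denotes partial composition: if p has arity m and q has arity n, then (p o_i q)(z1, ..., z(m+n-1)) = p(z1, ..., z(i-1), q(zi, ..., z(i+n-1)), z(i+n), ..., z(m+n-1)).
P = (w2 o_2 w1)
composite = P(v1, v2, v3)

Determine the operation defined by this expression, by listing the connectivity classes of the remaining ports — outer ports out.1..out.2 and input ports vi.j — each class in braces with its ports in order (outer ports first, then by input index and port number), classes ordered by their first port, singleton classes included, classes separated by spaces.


{out.1, v1.2} {out.2} {v1.1} {v2.1, v2.2, v3.1, v3.2}

Reachability decides: close wires over w2-identified ports.
stage w1: inputs (v2, v3), connectivity {out.1, v2.1, v2.2, v3.1, v3.2} {out.2}, out.j its boundary
stage w2: inputs (v1, v2, v3), connectivity {out.1, v1.2} {out.2} {v1.1} {v2.1, v2.2, v3.1, v3.2}, out.j its boundary


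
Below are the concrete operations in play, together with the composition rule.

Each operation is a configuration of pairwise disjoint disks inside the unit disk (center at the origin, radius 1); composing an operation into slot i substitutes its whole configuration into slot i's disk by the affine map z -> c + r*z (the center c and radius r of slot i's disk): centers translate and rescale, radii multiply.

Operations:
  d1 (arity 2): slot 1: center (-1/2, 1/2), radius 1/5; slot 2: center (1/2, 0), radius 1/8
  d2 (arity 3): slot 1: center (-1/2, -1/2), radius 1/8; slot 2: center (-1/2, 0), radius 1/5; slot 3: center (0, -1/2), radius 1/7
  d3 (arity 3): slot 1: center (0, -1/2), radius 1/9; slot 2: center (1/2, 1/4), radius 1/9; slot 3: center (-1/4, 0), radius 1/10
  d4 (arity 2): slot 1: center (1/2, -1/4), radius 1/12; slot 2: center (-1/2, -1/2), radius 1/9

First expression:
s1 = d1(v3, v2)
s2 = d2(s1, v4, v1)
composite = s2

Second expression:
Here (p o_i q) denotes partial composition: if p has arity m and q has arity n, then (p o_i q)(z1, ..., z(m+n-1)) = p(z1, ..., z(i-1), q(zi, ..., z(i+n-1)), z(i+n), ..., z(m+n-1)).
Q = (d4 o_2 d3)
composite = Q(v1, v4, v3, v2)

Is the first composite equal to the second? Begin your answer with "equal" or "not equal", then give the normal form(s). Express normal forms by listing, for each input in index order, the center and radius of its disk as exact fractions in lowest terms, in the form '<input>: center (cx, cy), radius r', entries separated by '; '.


not equal; the first gives v1: center (0, -1/2), radius 1/7; v2: center (-7/16, -1/2), radius 1/64; v3: center (-9/16, -7/16), radius 1/40; v4: center (-1/2, 0), radius 1/5 and the second v1: center (1/2, -1/4), radius 1/12; v2: center (-19/36, -1/2), radius 1/90; v3: center (-4/9, -17/36), radius 1/81; v4: center (-1/2, -5/9), radius 1/81


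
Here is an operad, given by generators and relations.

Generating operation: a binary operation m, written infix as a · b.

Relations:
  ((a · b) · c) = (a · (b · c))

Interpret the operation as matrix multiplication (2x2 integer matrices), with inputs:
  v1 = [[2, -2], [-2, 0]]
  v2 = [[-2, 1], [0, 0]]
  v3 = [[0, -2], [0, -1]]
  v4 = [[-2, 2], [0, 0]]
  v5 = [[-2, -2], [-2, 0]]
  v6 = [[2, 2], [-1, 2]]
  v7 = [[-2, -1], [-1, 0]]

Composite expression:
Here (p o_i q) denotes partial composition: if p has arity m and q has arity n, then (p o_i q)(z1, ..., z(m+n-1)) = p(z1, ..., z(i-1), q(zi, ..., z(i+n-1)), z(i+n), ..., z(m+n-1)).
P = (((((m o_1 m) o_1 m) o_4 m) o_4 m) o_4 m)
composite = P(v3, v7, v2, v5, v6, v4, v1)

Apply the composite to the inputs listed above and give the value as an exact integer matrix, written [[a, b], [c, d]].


(v3 · v7) = [[2, 0], [1, 0]]
((v3 · v7) · v2) = [[-4, 2], [-2, 1]]
(v5 · v6) = [[-2, -8], [-4, -4]]
((v5 · v6) · v4) = [[4, -4], [8, -8]]
(((v5 · v6) · v4) · v1) = [[16, -8], [32, -16]]
(((v3 · v7) · v2) · (((v5 · v6) · v4) · v1)) = [[0, 0], [0, 0]]

[[0, 0], [0, 0]]


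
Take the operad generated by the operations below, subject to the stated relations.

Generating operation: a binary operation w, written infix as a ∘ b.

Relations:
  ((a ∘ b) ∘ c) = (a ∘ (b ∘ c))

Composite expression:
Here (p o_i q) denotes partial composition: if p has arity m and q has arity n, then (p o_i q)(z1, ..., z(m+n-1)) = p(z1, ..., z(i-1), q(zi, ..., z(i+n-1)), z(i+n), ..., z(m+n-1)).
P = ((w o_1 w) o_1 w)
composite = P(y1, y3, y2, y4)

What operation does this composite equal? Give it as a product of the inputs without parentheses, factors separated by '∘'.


The w-tree's shape is irrelevant; the y-reading-order decides.
(y1 ∘ y3) reduces to y1 ∘ y3
((y1 ∘ y3) ∘ y2) reduces to y1 ∘ y3 ∘ y2
(((y1 ∘ y3) ∘ y2) ∘ y4) reduces to y1 ∘ y3 ∘ y2 ∘ y4

y1 ∘ y3 ∘ y2 ∘ y4


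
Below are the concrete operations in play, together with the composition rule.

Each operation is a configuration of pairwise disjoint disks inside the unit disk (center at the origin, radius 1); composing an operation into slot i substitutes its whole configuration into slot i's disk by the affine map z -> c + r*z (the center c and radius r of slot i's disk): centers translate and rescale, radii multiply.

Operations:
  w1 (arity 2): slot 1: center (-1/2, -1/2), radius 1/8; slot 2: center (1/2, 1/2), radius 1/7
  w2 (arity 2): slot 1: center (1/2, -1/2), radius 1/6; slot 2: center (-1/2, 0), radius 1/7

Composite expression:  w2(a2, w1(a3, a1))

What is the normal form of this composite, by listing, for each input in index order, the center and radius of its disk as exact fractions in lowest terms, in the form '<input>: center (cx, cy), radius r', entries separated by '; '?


a1: center (-3/7, 1/14), radius 1/49; a2: center (1/2, -1/2), radius 1/6; a3: center (-4/7, -1/14), radius 1/56

Follow each a-input down from w2: c' goes to c + r*c', radius to r*r'.
a2: after 1 affine step, its disk has center (1/2, -1/2), radius 1/6
a3: after 2 affine steps, its disk has center (-4/7, -1/14), radius 1/56
a1: after 2 affine steps, its disk has center (-3/7, 1/14), radius 1/49


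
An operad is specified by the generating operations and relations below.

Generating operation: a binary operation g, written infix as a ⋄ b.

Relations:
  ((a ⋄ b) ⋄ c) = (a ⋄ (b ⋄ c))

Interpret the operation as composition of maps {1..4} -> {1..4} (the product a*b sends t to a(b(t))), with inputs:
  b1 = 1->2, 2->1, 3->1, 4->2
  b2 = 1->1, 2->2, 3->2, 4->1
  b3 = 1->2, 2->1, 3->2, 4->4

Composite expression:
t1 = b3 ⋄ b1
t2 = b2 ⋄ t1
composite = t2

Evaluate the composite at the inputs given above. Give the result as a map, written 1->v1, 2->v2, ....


1->1, 2->2, 3->2, 4->1


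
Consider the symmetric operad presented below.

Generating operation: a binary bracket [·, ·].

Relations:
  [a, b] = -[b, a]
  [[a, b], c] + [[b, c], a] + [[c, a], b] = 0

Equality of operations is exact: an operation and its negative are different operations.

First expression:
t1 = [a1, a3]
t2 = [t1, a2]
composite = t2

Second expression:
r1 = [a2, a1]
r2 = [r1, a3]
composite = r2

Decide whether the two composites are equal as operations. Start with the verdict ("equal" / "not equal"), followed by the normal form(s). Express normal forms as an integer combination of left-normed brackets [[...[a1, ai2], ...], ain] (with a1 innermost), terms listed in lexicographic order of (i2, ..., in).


not equal — first [[a1, a3], a2], second -[[a1, a2], a3]

Reducing the first expression gives [[a1, a3], a2]
Reducing the second expression gives -[[a1, a2], a3]
They disagree, so not equal.


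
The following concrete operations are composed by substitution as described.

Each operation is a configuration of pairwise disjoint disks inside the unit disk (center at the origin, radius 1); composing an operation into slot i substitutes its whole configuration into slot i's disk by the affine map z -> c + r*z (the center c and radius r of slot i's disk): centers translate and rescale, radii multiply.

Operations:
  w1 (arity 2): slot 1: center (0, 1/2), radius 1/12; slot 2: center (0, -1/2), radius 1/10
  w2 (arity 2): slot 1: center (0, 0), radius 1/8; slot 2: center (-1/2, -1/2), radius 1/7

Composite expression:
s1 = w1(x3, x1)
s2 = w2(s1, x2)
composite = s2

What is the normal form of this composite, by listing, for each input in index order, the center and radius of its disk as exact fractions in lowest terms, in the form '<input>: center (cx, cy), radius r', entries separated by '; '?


x1: center (0, -1/16), radius 1/80; x2: center (-1/2, -1/2), radius 1/7; x3: center (0, 1/16), radius 1/96

Affine substitution under w2: radii multiply and x-centers shift.
tracing x3 down its 2-map path: center (0, 1/16), radius 1/96
tracing x1 down its 2-map path: center (0, -1/16), radius 1/80
tracing x2 down its 1-map path: center (-1/2, -1/2), radius 1/7


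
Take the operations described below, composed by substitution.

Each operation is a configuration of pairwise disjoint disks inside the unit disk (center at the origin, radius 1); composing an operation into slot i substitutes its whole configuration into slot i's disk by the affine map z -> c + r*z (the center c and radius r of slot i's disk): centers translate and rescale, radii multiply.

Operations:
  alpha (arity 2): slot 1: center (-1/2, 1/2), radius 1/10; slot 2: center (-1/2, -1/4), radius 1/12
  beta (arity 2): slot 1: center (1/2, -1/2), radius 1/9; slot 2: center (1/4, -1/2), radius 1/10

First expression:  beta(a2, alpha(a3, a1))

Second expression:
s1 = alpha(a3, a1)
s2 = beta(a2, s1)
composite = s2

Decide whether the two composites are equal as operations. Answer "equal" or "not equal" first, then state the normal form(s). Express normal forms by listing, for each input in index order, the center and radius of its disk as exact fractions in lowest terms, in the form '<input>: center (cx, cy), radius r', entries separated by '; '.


equal; the common form is a1: center (1/5, -21/40), radius 1/120; a2: center (1/2, -1/2), radius 1/9; a3: center (1/5, -9/20), radius 1/100

The first composite normalizes to a1: center (1/5, -21/40), radius 1/120; a2: center (1/2, -1/2), radius 1/9; a3: center (1/5, -9/20), radius 1/100
The second composite normalizes to a1: center (1/5, -21/40), radius 1/120; a2: center (1/2, -1/2), radius 1/9; a3: center (1/5, -9/20), radius 1/100
Same normal form: equal.


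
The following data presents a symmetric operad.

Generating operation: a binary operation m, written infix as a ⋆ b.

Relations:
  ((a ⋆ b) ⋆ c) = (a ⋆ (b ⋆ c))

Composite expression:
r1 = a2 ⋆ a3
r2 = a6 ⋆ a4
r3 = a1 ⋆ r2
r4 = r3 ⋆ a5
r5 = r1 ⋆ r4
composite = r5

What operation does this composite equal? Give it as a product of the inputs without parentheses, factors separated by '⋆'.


a2 ⋆ a3 ⋆ a1 ⋆ a6 ⋆ a4 ⋆ a5

Key point: m is associative — brackets drop, the a-order remains.
(a2 ⋆ a3) spells out as a2 ⋆ a3
(a6 ⋆ a4) spells out as a6 ⋆ a4
(a1 ⋆ (a6 ⋆ a4)) spells out as a1 ⋆ a6 ⋆ a4
((a1 ⋆ (a6 ⋆ a4)) ⋆ a5) spells out as a1 ⋆ a6 ⋆ a4 ⋆ a5
((a2 ⋆ a3) ⋆ ((a1 ⋆ (a6 ⋆ a4)) ⋆ a5)) spells out as a2 ⋆ a3 ⋆ a1 ⋆ a6 ⋆ a4 ⋆ a5


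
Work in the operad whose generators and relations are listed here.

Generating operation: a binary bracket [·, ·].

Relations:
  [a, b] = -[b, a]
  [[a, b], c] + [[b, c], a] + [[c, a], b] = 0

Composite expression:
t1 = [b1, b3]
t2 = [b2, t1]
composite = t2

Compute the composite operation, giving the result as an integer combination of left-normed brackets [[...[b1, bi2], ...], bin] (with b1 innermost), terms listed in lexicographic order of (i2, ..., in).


-[[b1, b3], b2]

Left-normed coefficients sit on the b1-initial expansion words.
Composite bracket: [b2, [b1, b3]]
Applying ab - ba throughout gives 4 signed words (2^2 = 4).
Words beginning with b1 determine it all:
  word b1b3b2 has sign -1, contributing -[[b1, b3], b2]


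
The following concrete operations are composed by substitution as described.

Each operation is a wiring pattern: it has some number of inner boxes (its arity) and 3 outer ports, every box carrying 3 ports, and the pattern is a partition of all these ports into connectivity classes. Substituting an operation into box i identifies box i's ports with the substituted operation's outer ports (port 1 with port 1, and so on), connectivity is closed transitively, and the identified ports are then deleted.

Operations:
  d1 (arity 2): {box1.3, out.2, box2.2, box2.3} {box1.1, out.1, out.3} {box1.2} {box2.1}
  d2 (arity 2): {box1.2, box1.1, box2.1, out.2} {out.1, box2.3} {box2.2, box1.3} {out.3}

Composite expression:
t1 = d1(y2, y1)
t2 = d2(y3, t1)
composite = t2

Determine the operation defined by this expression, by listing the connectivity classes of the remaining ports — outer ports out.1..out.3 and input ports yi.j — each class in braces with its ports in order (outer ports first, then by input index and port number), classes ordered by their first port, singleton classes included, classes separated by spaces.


{out.1, out.2, y2.1, y3.1, y3.2} {out.3} {y1.1} {y1.2, y1.3, y2.3, y3.3} {y2.2}


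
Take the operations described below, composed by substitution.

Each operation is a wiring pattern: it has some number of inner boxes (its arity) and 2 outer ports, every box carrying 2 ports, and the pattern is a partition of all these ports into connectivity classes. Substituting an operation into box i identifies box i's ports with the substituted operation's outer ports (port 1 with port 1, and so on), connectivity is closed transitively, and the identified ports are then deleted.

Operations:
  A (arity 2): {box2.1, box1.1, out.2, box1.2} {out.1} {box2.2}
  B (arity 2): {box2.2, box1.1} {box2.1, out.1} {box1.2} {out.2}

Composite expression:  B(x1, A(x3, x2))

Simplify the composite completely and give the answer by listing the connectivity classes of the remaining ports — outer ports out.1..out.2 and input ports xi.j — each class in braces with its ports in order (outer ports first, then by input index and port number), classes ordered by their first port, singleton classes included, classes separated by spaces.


{out.1} {out.2} {x1.1, x2.1, x3.1, x3.2} {x1.2} {x2.2}

Substituting into B glues patterns; closure does the rest.
A over (x3, x2) gives {out.1} {out.2, x2.1, x3.1, x3.2} {x2.2}, out.j being that stage's outer ports
B over (x1, x3, x2) gives {out.1} {out.2} {x1.1, x2.1, x3.1, x3.2} {x1.2} {x2.2}, out.j being that stage's outer ports


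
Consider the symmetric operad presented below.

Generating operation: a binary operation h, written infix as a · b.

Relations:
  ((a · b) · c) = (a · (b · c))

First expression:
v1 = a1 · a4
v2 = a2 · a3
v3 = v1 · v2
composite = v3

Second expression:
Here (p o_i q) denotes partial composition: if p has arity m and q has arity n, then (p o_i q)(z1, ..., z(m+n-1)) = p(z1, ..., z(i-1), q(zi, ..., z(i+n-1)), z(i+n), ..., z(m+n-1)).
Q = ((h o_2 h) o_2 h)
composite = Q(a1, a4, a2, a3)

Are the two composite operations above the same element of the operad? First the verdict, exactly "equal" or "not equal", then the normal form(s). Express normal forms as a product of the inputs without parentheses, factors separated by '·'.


The first expression reduces to a1 · a4 · a2 · a3
The second expression reduces to a1 · a4 · a2 · a3
Identical normal forms: equal.

equal — both sides give a1 · a4 · a2 · a3


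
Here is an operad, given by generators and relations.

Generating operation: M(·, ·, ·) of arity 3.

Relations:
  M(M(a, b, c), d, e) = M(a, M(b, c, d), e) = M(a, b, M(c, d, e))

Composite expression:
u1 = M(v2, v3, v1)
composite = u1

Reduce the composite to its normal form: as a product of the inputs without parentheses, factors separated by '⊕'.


Key point: M is associative — brackets drop, the v-order remains.
M(v2, v3, v1) linearizes to v2 ⊕ v3 ⊕ v1

v2 ⊕ v3 ⊕ v1


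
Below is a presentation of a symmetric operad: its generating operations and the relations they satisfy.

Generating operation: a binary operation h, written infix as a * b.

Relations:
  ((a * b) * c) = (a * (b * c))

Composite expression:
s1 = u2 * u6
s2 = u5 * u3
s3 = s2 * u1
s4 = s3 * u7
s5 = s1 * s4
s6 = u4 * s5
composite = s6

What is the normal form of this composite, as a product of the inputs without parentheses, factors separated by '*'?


Under associativity of h, the answer is the u's in reading order.
(u2 * u6) unparenthesizes to u2 * u6
(u5 * u3) unparenthesizes to u5 * u3
((u5 * u3) * u1) unparenthesizes to u5 * u3 * u1
(((u5 * u3) * u1) * u7) unparenthesizes to u5 * u3 * u1 * u7
((u2 * u6) * (((u5 * u3) * u1) * u7)) unparenthesizes to u2 * u6 * u5 * u3 * u1 * u7
(u4 * ((u2 * u6) * (((u5 * u3) * u1) * u7))) unparenthesizes to u4 * u2 * u6 * u5 * u3 * u1 * u7

u4 * u2 * u6 * u5 * u3 * u1 * u7


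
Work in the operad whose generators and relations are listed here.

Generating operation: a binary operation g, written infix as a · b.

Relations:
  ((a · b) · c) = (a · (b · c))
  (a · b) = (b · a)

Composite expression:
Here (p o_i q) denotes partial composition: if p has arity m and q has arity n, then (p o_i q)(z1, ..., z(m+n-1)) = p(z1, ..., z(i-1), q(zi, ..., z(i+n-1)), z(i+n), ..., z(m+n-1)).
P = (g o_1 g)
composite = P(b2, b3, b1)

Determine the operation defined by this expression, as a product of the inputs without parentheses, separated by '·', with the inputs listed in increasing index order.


b1 · b2 · b3

Any arrangement under g is one operation, so sort the b-inputs.
(b2 · b3) spells out as b2 · b3
((b2 · b3) · b1) spells out as b2 · b3 · b1
reordering the factors by index: b1 · b2 · b3


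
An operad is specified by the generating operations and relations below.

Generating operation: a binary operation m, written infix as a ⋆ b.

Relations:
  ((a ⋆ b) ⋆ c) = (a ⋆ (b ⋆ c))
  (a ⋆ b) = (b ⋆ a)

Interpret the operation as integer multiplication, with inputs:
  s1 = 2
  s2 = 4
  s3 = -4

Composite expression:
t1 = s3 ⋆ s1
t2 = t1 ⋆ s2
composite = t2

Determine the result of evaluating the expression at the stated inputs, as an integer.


-32


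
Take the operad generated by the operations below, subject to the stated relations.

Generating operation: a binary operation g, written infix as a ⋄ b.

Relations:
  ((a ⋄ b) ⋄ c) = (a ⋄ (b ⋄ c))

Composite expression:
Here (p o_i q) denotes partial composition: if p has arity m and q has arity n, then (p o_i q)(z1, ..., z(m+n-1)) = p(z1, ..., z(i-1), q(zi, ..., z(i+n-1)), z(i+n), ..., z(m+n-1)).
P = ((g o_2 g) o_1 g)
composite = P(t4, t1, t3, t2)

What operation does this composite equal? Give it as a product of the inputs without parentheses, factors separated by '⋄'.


t4 ⋄ t1 ⋄ t3 ⋄ t2

Every regrouping of g is equal, so read the t-inputs in written order.
(t4 ⋄ t1) reduces to t4 ⋄ t1
(t3 ⋄ t2) reduces to t3 ⋄ t2
((t4 ⋄ t1) ⋄ (t3 ⋄ t2)) reduces to t4 ⋄ t1 ⋄ t3 ⋄ t2


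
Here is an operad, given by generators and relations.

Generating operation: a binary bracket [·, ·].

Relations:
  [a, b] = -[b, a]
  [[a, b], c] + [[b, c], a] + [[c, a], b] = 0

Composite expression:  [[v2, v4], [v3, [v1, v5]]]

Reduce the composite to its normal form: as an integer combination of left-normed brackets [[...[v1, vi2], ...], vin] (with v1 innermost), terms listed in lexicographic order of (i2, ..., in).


[[[[v1, v5], v3], v2], v4] - [[[[v1, v5], v3], v4], v2]

Expand each bracket as ab - ba; the v1-initial words give the coefficients.
Composite bracket: [[v2, v4], [v3, [v1, v5]]]
Each bracket splits as ab - ba, giving 16 signed words (2^4 = 16).
Collect the words opening with v1:
  the word v1v5v3v2v4 carries sign +1 and contributes +[[[[v1, v5], v3], v2], v4]
  the word v1v5v3v4v2 carries sign -1 and contributes -[[[[v1, v5], v3], v4], v2]


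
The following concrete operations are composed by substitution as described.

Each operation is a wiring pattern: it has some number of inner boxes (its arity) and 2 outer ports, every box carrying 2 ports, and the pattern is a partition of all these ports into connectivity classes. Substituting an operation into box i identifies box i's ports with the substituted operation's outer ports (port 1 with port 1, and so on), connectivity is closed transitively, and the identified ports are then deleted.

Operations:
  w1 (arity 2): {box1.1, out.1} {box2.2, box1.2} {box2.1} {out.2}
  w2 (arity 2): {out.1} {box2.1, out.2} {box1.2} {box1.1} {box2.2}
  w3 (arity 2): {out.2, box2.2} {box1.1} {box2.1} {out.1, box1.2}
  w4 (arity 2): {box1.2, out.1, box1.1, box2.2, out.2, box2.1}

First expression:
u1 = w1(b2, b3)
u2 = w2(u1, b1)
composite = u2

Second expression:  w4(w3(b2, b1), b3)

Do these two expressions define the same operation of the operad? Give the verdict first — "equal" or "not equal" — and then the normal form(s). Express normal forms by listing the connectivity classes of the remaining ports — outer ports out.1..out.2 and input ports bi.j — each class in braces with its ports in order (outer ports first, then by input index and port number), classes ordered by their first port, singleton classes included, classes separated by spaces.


not equal; the first gives {out.1} {out.2, b1.1} {b1.2} {b2.1} {b2.2, b3.2} {b3.1} and the second {out.1, out.2, b1.2, b2.2, b3.1, b3.2} {b1.1} {b2.1}

Reducing the first expression gives {out.1} {out.2, b1.1} {b1.2} {b2.1} {b2.2, b3.2} {b3.1}
Reducing the second expression gives {out.1, out.2, b1.2, b2.2, b3.1, b3.2} {b1.1} {b2.1}
No match — not equal.


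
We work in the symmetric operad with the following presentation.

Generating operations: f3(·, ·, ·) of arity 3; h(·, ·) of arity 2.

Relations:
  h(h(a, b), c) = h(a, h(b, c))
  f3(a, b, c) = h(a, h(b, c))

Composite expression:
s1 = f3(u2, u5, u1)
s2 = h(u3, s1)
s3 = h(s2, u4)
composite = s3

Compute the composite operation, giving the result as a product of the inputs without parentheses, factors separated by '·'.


u3 · u2 · u5 · u1 · u4

The h-tree's shape is irrelevant; the u-reading-order decides.
f3(u2, u5, u1) linearizes to u2 · u5 · u1
h(u3, f3(u2, u5, u1)) linearizes to u3 · u2 · u5 · u1
h(h(u3, f3(u2, u5, u1)), u4) linearizes to u3 · u2 · u5 · u1 · u4


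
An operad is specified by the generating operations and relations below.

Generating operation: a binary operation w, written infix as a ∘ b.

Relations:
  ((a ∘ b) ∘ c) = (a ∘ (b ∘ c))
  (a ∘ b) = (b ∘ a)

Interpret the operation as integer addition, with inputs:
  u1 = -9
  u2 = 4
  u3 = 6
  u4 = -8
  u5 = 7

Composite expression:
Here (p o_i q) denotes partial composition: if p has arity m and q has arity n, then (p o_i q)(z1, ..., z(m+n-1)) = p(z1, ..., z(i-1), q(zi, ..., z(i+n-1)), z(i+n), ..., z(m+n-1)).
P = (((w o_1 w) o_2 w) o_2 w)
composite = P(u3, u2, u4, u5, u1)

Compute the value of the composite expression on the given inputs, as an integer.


0


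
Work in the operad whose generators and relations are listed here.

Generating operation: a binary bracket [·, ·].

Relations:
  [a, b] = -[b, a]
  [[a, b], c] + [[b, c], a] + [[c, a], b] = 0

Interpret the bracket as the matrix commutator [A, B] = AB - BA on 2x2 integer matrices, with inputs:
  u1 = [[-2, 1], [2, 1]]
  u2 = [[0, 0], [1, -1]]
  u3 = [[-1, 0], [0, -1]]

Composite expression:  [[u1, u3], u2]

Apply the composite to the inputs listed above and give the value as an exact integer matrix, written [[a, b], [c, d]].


[[0, 0], [0, 0]]


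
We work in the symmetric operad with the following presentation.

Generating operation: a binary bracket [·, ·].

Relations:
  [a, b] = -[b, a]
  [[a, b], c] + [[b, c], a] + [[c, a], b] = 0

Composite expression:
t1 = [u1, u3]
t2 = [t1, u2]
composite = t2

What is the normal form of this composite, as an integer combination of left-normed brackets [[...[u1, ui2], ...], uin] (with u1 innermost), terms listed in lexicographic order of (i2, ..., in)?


[[u1, u3], u2]

In the tensor algebra, words opening u1 carry the u1-anchored form.
Composite bracket: [[u1, u3], u2]
Applying ab - ba throughout gives 4 signed words (2^2 = 4).
Keep just the words that open with u1:
  u1u3u2 (sign +1) contributes +[[u1, u3], u2]


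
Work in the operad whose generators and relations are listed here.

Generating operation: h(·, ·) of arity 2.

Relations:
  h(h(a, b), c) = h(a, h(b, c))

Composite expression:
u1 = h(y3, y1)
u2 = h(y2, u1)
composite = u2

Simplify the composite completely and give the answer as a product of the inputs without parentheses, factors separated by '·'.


Every regrouping of h is equal, so read the y-inputs in written order.
h(y3, y1) flattens to y3 · y1
h(y2, h(y3, y1)) flattens to y2 · y3 · y1

y2 · y3 · y1


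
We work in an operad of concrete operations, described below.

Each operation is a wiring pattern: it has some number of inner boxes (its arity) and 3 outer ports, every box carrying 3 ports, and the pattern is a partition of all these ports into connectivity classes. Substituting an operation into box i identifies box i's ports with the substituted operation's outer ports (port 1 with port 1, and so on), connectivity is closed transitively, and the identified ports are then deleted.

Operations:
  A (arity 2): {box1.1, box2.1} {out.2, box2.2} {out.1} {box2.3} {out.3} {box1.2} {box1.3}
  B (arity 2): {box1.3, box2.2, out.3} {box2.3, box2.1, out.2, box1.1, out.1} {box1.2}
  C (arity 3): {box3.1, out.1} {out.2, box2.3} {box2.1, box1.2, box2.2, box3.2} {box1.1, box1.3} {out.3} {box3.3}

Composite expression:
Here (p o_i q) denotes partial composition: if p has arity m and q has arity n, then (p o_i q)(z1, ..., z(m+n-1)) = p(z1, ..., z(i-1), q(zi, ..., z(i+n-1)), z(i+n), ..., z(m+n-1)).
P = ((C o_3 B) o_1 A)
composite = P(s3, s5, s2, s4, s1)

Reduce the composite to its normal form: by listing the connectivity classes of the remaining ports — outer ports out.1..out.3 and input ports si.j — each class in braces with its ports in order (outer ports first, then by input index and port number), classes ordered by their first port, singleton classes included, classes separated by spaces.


{out.1, s1.1, s1.3, s2.1, s2.2, s4.1, s5.2} {out.2, s2.3} {out.3} {s1.2, s4.3} {s3.1, s5.1} {s3.2} {s3.3} {s4.2} {s5.3}

After gluing at C, chains via deleted ports link the s-ports.
composing A on (s3, s5), with out.j its own outer ports: {out.1} {out.2, s5.2} {out.3} {s3.1, s5.1} {s3.2} {s3.3} {s5.3}
composing B on (s4, s1), with out.j its own outer ports: {out.1, out.2, s1.1, s1.3, s4.1} {out.3, s1.2, s4.3} {s4.2}
composing C on (s3, s5, s2, s4, s1), with out.j its own outer ports: {out.1, s1.1, s1.3, s2.1, s2.2, s4.1, s5.2} {out.2, s2.3} {out.3} {s1.2, s4.3} {s3.1, s5.1} {s3.2} {s3.3} {s4.2} {s5.3}


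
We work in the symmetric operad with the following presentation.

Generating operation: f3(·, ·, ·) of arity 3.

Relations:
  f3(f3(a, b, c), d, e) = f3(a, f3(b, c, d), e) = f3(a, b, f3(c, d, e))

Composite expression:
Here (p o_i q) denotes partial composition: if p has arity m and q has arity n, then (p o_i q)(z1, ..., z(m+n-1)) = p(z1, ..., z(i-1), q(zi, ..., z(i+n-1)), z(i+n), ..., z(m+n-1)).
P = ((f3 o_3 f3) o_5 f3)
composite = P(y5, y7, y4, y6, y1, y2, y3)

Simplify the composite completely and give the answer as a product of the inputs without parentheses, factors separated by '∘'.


The f3-tree's shape is irrelevant; the y-reading-order decides.
f3(y1, y2, y3) spells out as y1 ∘ y2 ∘ y3
f3(y4, y6, f3(y1, y2, y3)) spells out as y4 ∘ y6 ∘ y1 ∘ y2 ∘ y3
f3(y5, y7, f3(y4, y6, f3(y1, y2, y3))) spells out as y5 ∘ y7 ∘ y4 ∘ y6 ∘ y1 ∘ y2 ∘ y3

y5 ∘ y7 ∘ y4 ∘ y6 ∘ y1 ∘ y2 ∘ y3


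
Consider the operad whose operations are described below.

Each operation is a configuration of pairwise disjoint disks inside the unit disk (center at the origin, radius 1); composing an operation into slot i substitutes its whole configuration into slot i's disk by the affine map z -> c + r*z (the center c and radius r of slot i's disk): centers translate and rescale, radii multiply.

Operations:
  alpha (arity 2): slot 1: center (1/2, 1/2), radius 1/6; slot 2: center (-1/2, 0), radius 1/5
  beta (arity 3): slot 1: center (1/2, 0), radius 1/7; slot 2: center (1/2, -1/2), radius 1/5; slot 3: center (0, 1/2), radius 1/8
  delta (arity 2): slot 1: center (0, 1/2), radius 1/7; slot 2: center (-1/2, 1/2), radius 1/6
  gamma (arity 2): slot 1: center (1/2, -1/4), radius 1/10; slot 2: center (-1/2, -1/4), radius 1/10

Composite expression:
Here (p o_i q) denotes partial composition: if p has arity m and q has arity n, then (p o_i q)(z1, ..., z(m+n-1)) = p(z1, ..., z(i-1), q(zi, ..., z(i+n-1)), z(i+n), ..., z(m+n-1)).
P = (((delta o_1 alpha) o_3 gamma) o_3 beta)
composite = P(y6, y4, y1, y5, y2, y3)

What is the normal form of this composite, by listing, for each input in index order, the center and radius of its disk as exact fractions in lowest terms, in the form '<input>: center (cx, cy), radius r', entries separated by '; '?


Follow each y-input down from delta: c' goes to c + r*c', radius to r*r'.
for y6, the 2-step affine chain lands on center (1/14, 4/7), radius 1/42
for y4, the 2-step affine chain lands on center (-1/14, 1/2), radius 1/35
for y1, the 3-step affine chain lands on center (-49/120, 11/24), radius 1/420
for y5, the 3-step affine chain lands on center (-49/120, 9/20), radius 1/300
for y2, the 3-step affine chain lands on center (-5/12, 7/15), radius 1/480
for y3, the 2-step affine chain lands on center (-7/12, 11/24), radius 1/60

y1: center (-49/120, 11/24), radius 1/420; y2: center (-5/12, 7/15), radius 1/480; y3: center (-7/12, 11/24), radius 1/60; y4: center (-1/14, 1/2), radius 1/35; y5: center (-49/120, 9/20), radius 1/300; y6: center (1/14, 4/7), radius 1/42


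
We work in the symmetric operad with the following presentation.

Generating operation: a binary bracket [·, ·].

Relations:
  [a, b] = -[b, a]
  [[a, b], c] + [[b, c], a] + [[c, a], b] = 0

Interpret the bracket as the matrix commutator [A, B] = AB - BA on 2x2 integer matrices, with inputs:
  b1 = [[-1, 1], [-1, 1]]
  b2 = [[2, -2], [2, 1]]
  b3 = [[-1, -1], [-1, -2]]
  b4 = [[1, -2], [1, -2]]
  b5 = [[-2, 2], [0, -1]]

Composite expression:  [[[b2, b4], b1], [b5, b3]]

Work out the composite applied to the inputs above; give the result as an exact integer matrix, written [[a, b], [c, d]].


[[-18, 66], [6, 18]]

[b2, b4] = [[2, 4], [5, -2]]
[[b2, b4], b1] = [[-9, 12], [-6, 9]]
[b5, b3] = [[-2, -1], [-1, 2]]
[[[b2, b4], b1], [b5, b3]] = [[-18, 66], [6, 18]]


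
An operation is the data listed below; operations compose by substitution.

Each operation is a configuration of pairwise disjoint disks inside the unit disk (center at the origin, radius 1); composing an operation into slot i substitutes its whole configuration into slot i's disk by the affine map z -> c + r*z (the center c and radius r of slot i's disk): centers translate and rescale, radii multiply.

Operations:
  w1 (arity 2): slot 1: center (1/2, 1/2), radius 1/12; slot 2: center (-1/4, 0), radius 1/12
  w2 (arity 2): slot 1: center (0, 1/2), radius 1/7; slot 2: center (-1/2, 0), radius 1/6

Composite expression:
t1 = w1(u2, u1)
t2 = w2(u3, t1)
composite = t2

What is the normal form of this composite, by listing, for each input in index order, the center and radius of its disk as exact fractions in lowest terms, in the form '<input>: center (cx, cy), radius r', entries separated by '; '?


Nesting under w2 composes maps z -> c + r*z down each u-path.
tracing u3 down its 1-map path: center (0, 1/2), radius 1/7
tracing u2 down its 2-map path: center (-5/12, 1/12), radius 1/72
tracing u1 down its 2-map path: center (-13/24, 0), radius 1/72

u1: center (-13/24, 0), radius 1/72; u2: center (-5/12, 1/12), radius 1/72; u3: center (0, 1/2), radius 1/7


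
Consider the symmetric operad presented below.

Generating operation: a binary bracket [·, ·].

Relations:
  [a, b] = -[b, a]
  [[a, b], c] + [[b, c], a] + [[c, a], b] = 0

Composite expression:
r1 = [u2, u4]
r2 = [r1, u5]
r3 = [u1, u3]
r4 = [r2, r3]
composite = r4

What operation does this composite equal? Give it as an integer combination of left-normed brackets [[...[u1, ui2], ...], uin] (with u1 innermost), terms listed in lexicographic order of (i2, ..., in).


-[[[[u1, u3], u2], u4], u5] + [[[[u1, u3], u4], u2], u5] + [[[[u1, u3], u5], u2], u4] - [[[[u1, u3], u5], u4], u2]

A multilinear Lie element is pinned by u1-initial words (u1 innermost).
Composite bracket: [[[u2, u4], u5], [u1, u3]]
The bracket unfolds into 16 signed words via [a, b] = ab - ba (2^4 = 16).
Coefficients come from the u1-initial words:
  the word u1u3u2u4u5 carries sign -1 and contributes -[[[[u1, u3], u2], u4], u5]
  the word u1u3u4u2u5 carries sign +1 and contributes +[[[[u1, u3], u4], u2], u5]
  the word u1u3u5u2u4 carries sign +1 and contributes +[[[[u1, u3], u5], u2], u4]
  the word u1u3u5u4u2 carries sign -1 and contributes -[[[[u1, u3], u5], u4], u2]


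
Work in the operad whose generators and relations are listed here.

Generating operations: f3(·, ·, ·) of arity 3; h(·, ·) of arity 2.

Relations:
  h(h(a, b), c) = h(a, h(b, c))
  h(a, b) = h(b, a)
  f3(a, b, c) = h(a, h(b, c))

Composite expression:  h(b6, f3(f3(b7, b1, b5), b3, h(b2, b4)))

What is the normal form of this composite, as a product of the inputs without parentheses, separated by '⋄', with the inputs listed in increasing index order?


Any arrangement under h is one operation, so sort the b-inputs.
f3(b7, b1, b5) unparenthesizes to b7 ⋄ b1 ⋄ b5
h(b2, b4) unparenthesizes to b2 ⋄ b4
f3(f3(b7, b1, b5), b3, h(b2, b4)) unparenthesizes to b7 ⋄ b1 ⋄ b5 ⋄ b3 ⋄ b2 ⋄ b4
h(b6, f3(f3(b7, b1, b5), b3, h(b2, b4))) unparenthesizes to b6 ⋄ b7 ⋄ b1 ⋄ b5 ⋄ b3 ⋄ b2 ⋄ b4
commutativity sorts the factors: b1 ⋄ b2 ⋄ b3 ⋄ b4 ⋄ b5 ⋄ b6 ⋄ b7

b1 ⋄ b2 ⋄ b3 ⋄ b4 ⋄ b5 ⋄ b6 ⋄ b7


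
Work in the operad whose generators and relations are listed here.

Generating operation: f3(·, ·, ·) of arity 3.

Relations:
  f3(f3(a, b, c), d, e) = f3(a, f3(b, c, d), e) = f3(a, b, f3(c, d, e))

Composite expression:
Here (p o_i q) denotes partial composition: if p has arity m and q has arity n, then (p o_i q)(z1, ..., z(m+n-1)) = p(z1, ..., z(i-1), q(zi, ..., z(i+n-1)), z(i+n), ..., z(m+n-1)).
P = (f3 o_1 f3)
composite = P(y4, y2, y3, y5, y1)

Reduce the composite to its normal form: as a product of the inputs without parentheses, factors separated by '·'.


Every regrouping of f3 is equal, so read the y-inputs in written order.
f3(y4, y2, y3) spells out as y4 · y2 · y3
f3(f3(y4, y2, y3), y5, y1) spells out as y4 · y2 · y3 · y5 · y1

y4 · y2 · y3 · y5 · y1


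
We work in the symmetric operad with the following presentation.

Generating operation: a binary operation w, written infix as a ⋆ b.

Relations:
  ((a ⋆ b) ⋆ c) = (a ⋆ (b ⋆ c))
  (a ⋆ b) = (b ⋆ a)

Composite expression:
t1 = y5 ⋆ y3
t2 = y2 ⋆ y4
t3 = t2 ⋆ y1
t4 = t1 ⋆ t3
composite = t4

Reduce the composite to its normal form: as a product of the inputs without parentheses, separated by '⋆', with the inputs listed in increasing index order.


y1 ⋆ y2 ⋆ y3 ⋆ y4 ⋆ y5

Shape and order are irrelevant to w; the y-input set decides.
(y5 ⋆ y3) reduces to y5 ⋆ y3
(y2 ⋆ y4) reduces to y2 ⋆ y4
((y2 ⋆ y4) ⋆ y1) reduces to y2 ⋆ y4 ⋆ y1
((y5 ⋆ y3) ⋆ ((y2 ⋆ y4) ⋆ y1)) reduces to y5 ⋆ y3 ⋆ y2 ⋆ y4 ⋆ y1
reordering the factors by index: y1 ⋆ y2 ⋆ y3 ⋆ y4 ⋆ y5


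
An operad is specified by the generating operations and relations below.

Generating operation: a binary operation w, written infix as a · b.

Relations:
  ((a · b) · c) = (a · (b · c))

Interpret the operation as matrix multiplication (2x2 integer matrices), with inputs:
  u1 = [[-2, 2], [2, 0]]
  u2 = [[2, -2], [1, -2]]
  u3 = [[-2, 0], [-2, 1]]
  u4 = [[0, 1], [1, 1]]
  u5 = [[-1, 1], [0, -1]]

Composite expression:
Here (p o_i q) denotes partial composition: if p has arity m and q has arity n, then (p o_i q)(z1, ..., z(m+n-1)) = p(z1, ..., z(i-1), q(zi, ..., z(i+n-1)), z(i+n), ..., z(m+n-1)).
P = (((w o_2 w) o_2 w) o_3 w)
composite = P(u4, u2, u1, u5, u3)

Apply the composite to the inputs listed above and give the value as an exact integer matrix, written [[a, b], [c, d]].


[[4, -8], [12, -20]]


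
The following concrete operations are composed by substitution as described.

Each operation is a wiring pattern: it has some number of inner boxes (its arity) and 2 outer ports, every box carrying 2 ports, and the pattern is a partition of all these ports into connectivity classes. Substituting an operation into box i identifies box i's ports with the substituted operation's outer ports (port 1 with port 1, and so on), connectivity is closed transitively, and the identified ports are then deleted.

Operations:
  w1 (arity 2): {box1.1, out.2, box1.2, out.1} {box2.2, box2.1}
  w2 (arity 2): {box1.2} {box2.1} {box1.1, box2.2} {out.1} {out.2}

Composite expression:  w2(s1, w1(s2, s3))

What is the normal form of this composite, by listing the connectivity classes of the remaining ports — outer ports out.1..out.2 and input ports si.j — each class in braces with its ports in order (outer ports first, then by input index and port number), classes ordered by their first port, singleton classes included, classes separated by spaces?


{out.1} {out.2} {s1.1, s2.1, s2.2} {s1.2} {s3.1, s3.2}


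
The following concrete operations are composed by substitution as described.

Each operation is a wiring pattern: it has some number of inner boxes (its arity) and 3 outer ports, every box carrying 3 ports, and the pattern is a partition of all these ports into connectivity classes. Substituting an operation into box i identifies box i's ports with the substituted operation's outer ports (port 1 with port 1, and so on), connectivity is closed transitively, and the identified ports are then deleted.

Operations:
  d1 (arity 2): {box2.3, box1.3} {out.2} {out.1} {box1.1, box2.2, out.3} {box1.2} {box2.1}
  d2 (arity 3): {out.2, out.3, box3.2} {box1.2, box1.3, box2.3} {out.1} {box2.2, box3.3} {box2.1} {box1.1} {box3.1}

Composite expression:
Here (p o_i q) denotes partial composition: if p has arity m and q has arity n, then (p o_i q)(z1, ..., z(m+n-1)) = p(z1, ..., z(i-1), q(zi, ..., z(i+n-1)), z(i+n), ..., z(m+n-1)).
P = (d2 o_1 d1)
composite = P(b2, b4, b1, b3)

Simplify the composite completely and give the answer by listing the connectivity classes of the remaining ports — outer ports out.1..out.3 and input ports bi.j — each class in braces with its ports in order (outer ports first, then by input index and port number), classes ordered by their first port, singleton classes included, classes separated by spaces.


{out.1} {out.2, out.3, b3.2} {b1.1} {b1.2, b3.3} {b1.3, b2.1, b4.2} {b2.2} {b2.3, b4.3} {b3.1} {b4.1}

Reachability decides: close wires over d2-identified ports.
through d1, on inputs (b2, b4): {out.1} {out.2} {out.3, b2.1, b4.2} {b2.2} {b2.3, b4.3} {b4.1} (out.j = stage outer ports)
through d2, on inputs (b2, b4, b1, b3): {out.1} {out.2, out.3, b3.2} {b1.1} {b1.2, b3.3} {b1.3, b2.1, b4.2} {b2.2} {b2.3, b4.3} {b3.1} {b4.1} (out.j = stage outer ports)
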